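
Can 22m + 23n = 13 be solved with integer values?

Step 1: Compute gcd(22, 23).
gcd(22, 23) = 1

Step 2: Check divisibility.
Does 1 divide 13? 13 = 1 x 13, so yes.

By the theorem on linear Diophantine equations, 22m + 23n = 13 has integer solutions if and only if gcd(22, 23) divides 13. Since 1 | 13, solutions exist.

Yes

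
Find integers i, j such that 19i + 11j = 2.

Step 1: Check solvability.
gcd(19, 11) = 1
Since 1 divides 2, solutions exist.

Step 2: Apply extended Euclidean algorithm to find gcd.
We find integers such that 19*x0 + 11*y0 = 1

Step 3: Scale the particular solution.
Multiply by 2/1 = 2:
i = -8, j = 14

Step 4: Verify.
19*(-8) + 11*(14) = 2 = 2 ✓

i = -8, j = 14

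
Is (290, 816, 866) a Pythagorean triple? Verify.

Compute a² + b² = 290² + 816² = 84100 + 665856 = 749956
Compute c² = 866² = 749956
Since 749956 = 749956, confirmed.

Yes, it is a Pythagorean triple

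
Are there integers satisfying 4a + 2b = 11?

Step 1: Compute gcd(4, 2).
gcd(4, 2) = 2

Step 2: Check divisibility.
Does 2 divide 11? 11 = 2 x 5 + 1, so no.

By the theorem on linear Diophantine equations, 4a + 2b = 11 has integer solutions if and only if gcd(4, 2) divides 11. Since 2 does not divide 11, no solutions exist.

No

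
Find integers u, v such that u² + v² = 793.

We need to find integers u, v > 0 such that u² + v² = 793.
Trying u = 3: v² = 793 - 3² = 793 - 9 = 784
v = 28
Check: 3² + 28² = 9 + 784 = 793 ✓

793 = 3² + 28²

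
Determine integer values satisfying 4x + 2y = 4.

Step 1: Check solvability.
gcd(4, 2) = 2
Since 2 divides 4, solutions exist.

Step 2: Apply extended Euclidean algorithm to find gcd.
We find integers such that 4*x0 + 2*y0 = 2

Step 3: Scale the particular solution.
Multiply by 4/2 = 2:
x = 0, y = 2

Step 4: Verify.
4*(0) + 2*(2) = 4 = 4 ✓

x = 0, y = 2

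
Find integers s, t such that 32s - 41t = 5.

Step 1: Check solvability.
gcd(32, 41) = 1
Since 1 divides 5, solutions exist.

Step 2: Apply extended Euclidean algorithm to find gcd.
We find integers such that 32*x0 + 41*y0 = 1

Step 3: Scale the particular solution.
Multiply by 5/1 = 5:
s = 45, t = 35

Step 4: Verify.
32*(45) - 41*(35) = 5 = 5 ✓

s = 45, t = 35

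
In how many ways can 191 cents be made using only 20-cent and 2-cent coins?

We need non-negative integers (x, y) with 20x + 2y = 191.
For each x from 0 to 9, check if (191 - 20x) is a non-negative multiple of 2.
Solutions (x, y): none
Count: 0

0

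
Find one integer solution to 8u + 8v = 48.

Step 1: Check solvability.
gcd(8, 8) = 8
Since 8 divides 48, solutions exist.

Step 2: Apply extended Euclidean algorithm to find gcd.
We find integers such that 8*x0 + 8*y0 = 8

Step 3: Scale the particular solution.
Multiply by 48/8 = 6:
u = 0, v = 6

Step 4: Verify.
8*(0) + 8*(6) = 48 = 48 ✓

u = 0, v = 6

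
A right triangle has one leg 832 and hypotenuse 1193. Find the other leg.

a² = c² - b² = 1423249 - 692224 = 731025
a = 855

855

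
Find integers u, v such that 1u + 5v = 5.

Step 1: Check solvability.
gcd(1, 5) = 1
Since 1 divides 5, solutions exist.

Step 2: Apply extended Euclidean algorithm to find gcd.
We find integers such that 1*x0 + 5*y0 = 1

Step 3: Scale the particular solution.
Multiply by 5/1 = 5:
u = 5, v = 0

Step 4: Verify.
1*(5) + 5*(0) = 5 = 5 ✓

u = 5, v = 0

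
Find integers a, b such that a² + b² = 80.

We need to find integers a, b > 0 such that a² + b² = 80.
Trying a = 4: b² = 80 - 4² = 80 - 16 = 64
b = 8
Check: 4² + 8² = 16 + 64 = 80 ✓

80 = 4² + 8²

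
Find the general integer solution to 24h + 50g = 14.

Step 1: Compute gcd(24, 50) = 2.
Since 2 divides 14, solutions exist.

Step 2: Find a particular solution using extended Euclidean algorithm.
We get h₀ = -14, g₀ = 7.
Check: 24*-14 + 50*7 = 14 = 14 ✓

Step 3: Write the general solution.
h = -14 + (50/2)t = -14 + 25t
g = 7 - (24/2)t = 7 - 12t
for any integer t.

h = -14 + 25t, g = 7 - 12t for integer t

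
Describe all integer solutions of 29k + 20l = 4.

Step 1: Compute gcd(29, 20) = 1.
Since 1 divides 4, solutions exist.

Step 2: Find a particular solution using extended Euclidean algorithm.
We get k₀ = 36, l₀ = -52.
Check: 29*36 + 20*-52 = 4 = 4 ✓

Step 3: Write the general solution.
k = 36 + (20/1)t = 36 + 20t
l = -52 - (29/1)t = -52 - 29t
for any integer t.

k = 36 + 20t, l = -52 - 29t for integer t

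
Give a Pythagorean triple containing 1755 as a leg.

We need the other leg and hypotenuse such that 1755² + x² = c².
Take x = 1400, c = 2245: 1755² + 1400² = 3080025 + 1960000 = 5040025 = 2245² ✓
Triple: (1755, 1400, 2245)

(1755, 1400, 2245)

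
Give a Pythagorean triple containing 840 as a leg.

We need the other leg and hypotenuse such that 840² + x² = c².
Take x = 41, c = 841: 840² + 41² = 705600 + 1681 = 707281 = 841² ✓
Triple: (41, 840, 841)

(41, 840, 841)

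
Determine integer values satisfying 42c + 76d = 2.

Step 1: Check solvability.
gcd(42, 76) = 2
Since 2 divides 2, solutions exist.

Step 2: Apply extended Euclidean algorithm to find gcd.
We find integers such that 42*x0 + 76*y0 = 2

Step 3: Scale the particular solution.
Multiply by 2/2 = 1:
c = -9, d = 5

Step 4: Verify.
42*(-9) + 76*(5) = 2 = 2 ✓

c = -9, d = 5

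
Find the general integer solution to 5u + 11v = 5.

Step 1: Compute gcd(5, 11) = 1.
Since 1 divides 5, solutions exist.

Step 2: Find a particular solution using extended Euclidean algorithm.
We get u₀ = -10, v₀ = 5.
Check: 5*-10 + 11*5 = 5 = 5 ✓

Step 3: Write the general solution.
u = -10 + (11/1)t = -10 + 11t
v = 5 - (5/1)t = 5 - 5t
for any integer t.

u = -10 + 11t, v = 5 - 5t for integer t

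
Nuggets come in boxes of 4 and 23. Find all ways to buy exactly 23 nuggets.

We need non-negative integers (x, y) with 4x + 23y = 23.
For each x in 0..5, check if 23 - 4x is a non-negative multiple of 23.
x = 0: 23y = 23, y = 1 ✓

(0 boxes of 4, 1 boxes of 23)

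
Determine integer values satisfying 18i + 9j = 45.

Step 1: Check solvability.
gcd(18, 9) = 9
Since 9 divides 45, solutions exist.

Step 2: Apply extended Euclidean algorithm to find gcd.
We find integers such that 18*x0 + 9*y0 = 9

Step 3: Scale the particular solution.
Multiply by 45/9 = 5:
i = 0, j = 5

Step 4: Verify.
18*(0) + 9*(5) = 45 = 45 ✓

i = 0, j = 5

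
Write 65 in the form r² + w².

We need to find integers r, w > 0 such that r² + w² = 65.
Trying r = 1: w² = 65 - 1² = 65 - 1 = 64
w = 8
Check: 1² + 8² = 1 + 64 = 65 ✓

65 = 1² + 8²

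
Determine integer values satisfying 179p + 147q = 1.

Step 1: Check solvability.
gcd(179, 147) = 1
Since 1 divides 1, solutions exist.

Step 2: Apply extended Euclidean algorithm to find gcd.
We find integers such that 179*x0 + 147*y0 = 1

Step 3: Scale the particular solution.
Multiply by 1/1 = 1:
p = 23, q = -28

Step 4: Verify.
179*(23) + 147*(-28) = 1 = 1 ✓

p = 23, q = -28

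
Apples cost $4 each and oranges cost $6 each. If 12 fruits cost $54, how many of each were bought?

Let a = apples, o = oranges.
a + o = 12
4a + 6o = 54
Substitute o = 12 - a:
4a + 6(12 - a) = 54
(4 - 6)a = 54 - 72
-2a = -18
a = 9, o = 12 - 9 = 3

Apples: 9, Oranges: 3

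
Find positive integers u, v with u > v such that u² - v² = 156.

Factor: u² - v² = (u+v)(u-v) = 156.
We need two factors of 156 with the same parity.
Use u+v = 78 and u-v = 2 (product 78·2 = 156).
Adding: 2u = 80, so u = 40.
Subtracting: 2v = 76, so v = 38.
Check: 40² - 38² = 1600 - 1444 = 156 ✓

u = 40, v = 38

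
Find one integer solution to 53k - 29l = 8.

Step 1: Check solvability.
gcd(53, 29) = 1
Since 1 divides 8, solutions exist.

Step 2: Apply extended Euclidean algorithm to find gcd.
We find integers such that 53*x0 + 29*y0 = 1

Step 3: Scale the particular solution.
Multiply by 8/1 = 8:
k = -48, l = -88

Step 4: Verify.
53*(-48) - 29*(-88) = 8 = 8 ✓

k = -48, l = -88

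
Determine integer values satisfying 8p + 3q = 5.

Step 1: Check solvability.
gcd(8, 3) = 1
Since 1 divides 5, solutions exist.

Step 2: Apply extended Euclidean algorithm to find gcd.
We find integers such that 8*x0 + 3*y0 = 1

Step 3: Scale the particular solution.
Multiply by 5/1 = 5:
p = -5, q = 15

Step 4: Verify.
8*(-5) + 3*(15) = 5 = 5 ✓

p = -5, q = 15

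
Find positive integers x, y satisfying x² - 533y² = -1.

We need x² = 533y² - 1. Try successive y:
y = 1: x² = 533·1² - 1 = 532, not a perfect square
y = 2: x² = 533·2² - 1 = 2131, not a perfect square
y = 3: x² = 533·3² - 1 = 4796, not a perfect square
...
y = 265: x² = 533·265² - 1 = 37429924 = 6118² ✓
Check: 6118² - 533·265² = 37429924 - 37429925 = -1 ✓

x = 6118, y = 265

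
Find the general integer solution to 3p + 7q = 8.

Step 1: Compute gcd(3, 7) = 1.
Since 1 divides 8, solutions exist.

Step 2: Find a particular solution using extended Euclidean algorithm.
We get p₀ = -16, q₀ = 8.
Check: 3*-16 + 7*8 = 8 = 8 ✓

Step 3: Write the general solution.
p = -16 + (7/1)t = -16 + 7t
q = 8 - (3/1)t = 8 - 3t
for any integer t.

p = -16 + 7t, q = 8 - 3t for integer t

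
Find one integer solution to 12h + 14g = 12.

Step 1: Check solvability.
gcd(12, 14) = 2
Since 2 divides 12, solutions exist.

Step 2: Apply extended Euclidean algorithm to find gcd.
We find integers such that 12*x0 + 14*y0 = 2

Step 3: Scale the particular solution.
Multiply by 12/2 = 6:
h = -6, g = 6

Step 4: Verify.
12*(-6) + 14*(6) = 12 = 12 ✓

h = -6, g = 6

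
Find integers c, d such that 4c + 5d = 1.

Step 1: Check solvability.
gcd(4, 5) = 1
Since 1 divides 1, solutions exist.

Step 2: Apply extended Euclidean algorithm to find gcd.
We find integers such that 4*x0 + 5*y0 = 1

Step 3: Scale the particular solution.
Multiply by 1/1 = 1:
c = -1, d = 1

Step 4: Verify.
4*(-1) + 5*(1) = 1 = 1 ✓

c = -1, d = 1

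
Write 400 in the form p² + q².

We need to find integers p, q > 0 such that p² + q² = 400.
Trying p = 12: q² = 400 - 12² = 400 - 144 = 256
q = 16
Check: 12² + 16² = 144 + 256 = 400 ✓

400 = 12² + 16²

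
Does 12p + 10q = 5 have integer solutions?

Step 1: Compute gcd(12, 10).
gcd(12, 10) = 2

Step 2: Check divisibility.
Does 2 divide 5? 5 = 2 x 2 + 1, so no.

By the theorem on linear Diophantine equations, 12p + 10q = 5 has integer solutions if and only if gcd(12, 10) divides 5. Since 2 does not divide 5, no solutions exist.

No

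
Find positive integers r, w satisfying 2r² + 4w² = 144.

Try small values of r and check whether (144 - 2r²)/4 is a perfect square.
r = 8: 2·8² = 128, so 4w² = 144 - 128 = 16, giving w² = 4, w = 2.
Check: 2·8² + 4·2² = 128 + 16 = 144 ✓

r = 8, w = 2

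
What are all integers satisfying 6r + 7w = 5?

Step 1: Compute gcd(6, 7) = 1.
Since 1 divides 5, solutions exist.

Step 2: Find a particular solution using extended Euclidean algorithm.
We get r₀ = -5, w₀ = 5.
Check: 6*-5 + 7*5 = 5 = 5 ✓

Step 3: Write the general solution.
r = -5 + (7/1)t = -5 + 7t
w = 5 - (6/1)t = 5 - 6t
for any integer t.

r = -5 + 7t, w = 5 - 6t for integer t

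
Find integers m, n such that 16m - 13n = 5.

Step 1: Check solvability.
gcd(16, 13) = 1
Since 1 divides 5, solutions exist.

Step 2: Apply extended Euclidean algorithm to find gcd.
We find integers such that 16*x0 + 13*y0 = 1

Step 3: Scale the particular solution.
Multiply by 5/1 = 5:
m = -20, n = -25

Step 4: Verify.
16*(-20) - 13*(-25) = 5 = 5 ✓

m = -20, n = -25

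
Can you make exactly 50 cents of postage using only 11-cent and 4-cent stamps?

We need non-negative x, y with 11x + 4y = 50.
gcd(11, 4) = 1 divides 50, so integer solutions exist.
Search for a non-negative one: x = 2 gives 4y = 50 - 22 = 28, so y = 7.
Check: 11·2 + 4·7 = 50 ✓

Yes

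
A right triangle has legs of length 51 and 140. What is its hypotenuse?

c² = a² + b² = 51² + 140² = 2601 + 19600 = 22201
c = 149

149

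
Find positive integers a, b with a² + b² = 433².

We need a² + b² = 433² = 187489.
Trying: 145² + 408² = 21025 + 166464 = 187489 ✓

(145, 408, 433)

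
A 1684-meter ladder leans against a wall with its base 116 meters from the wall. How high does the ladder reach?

The ladder, wall, and ground form a right triangle with hypotenuse 1684 and one leg 116.
By the Pythagorean theorem: h² = 1684² - 116² = 2835856 - 13456 = 2822400
h = √2822400 = 1680 meters

1680 meters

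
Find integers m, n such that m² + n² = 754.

We need to find integers m, n > 0 such that m² + n² = 754.
Trying m = 5: n² = 754 - 5² = 754 - 25 = 729
n = 27
Check: 5² + 27² = 25 + 729 = 754 ✓

754 = 5² + 27²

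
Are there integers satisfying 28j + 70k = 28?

Step 1: Compute gcd(28, 70).
gcd(28, 70) = 14

Step 2: Check divisibility.
Does 14 divide 28? 28 = 14 x 2, so yes.

By the theorem on linear Diophantine equations, 28j + 70k = 28 has integer solutions if and only if gcd(28, 70) divides 28. Since 14 | 28, solutions exist.

Yes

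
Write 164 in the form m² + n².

We need to find integers m, n > 0 such that m² + n² = 164.
Trying m = 8: n² = 164 - 8² = 164 - 64 = 100
n = 10
Check: 8² + 10² = 64 + 100 = 164 ✓

164 = 8² + 10²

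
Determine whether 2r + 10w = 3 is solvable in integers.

Step 1: Compute gcd(2, 10).
gcd(2, 10) = 2

Step 2: Check divisibility.
Does 2 divide 3? 3 = 2 x 1 + 1, so no.

By the theorem on linear Diophantine equations, 2r + 10w = 3 has integer solutions if and only if gcd(2, 10) divides 3. Since 2 does not divide 3, no solutions exist.

No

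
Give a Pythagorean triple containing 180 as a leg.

We need the other leg and hypotenuse such that 180² + x² = c².
Take x = 273, c = 327: 180² + 273² = 32400 + 74529 = 106929 = 327² ✓
Triple: (273, 180, 327)

(273, 180, 327)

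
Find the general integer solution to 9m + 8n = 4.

Step 1: Compute gcd(9, 8) = 1.
Since 1 divides 4, solutions exist.

Step 2: Find a particular solution using extended Euclidean algorithm.
We get m₀ = 4, n₀ = -4.
Check: 9*4 + 8*-4 = 4 = 4 ✓

Step 3: Write the general solution.
m = 4 + (8/1)t = 4 + 8t
n = -4 - (9/1)t = -4 - 9t
for any integer t.

m = 4 + 8t, n = -4 - 9t for integer t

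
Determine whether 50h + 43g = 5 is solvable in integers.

Step 1: Compute gcd(50, 43).
gcd(50, 43) = 1

Step 2: Check divisibility.
Does 1 divide 5? 5 = 1 x 5, so yes.

By the theorem on linear Diophantine equations, 50h + 43g = 5 has integer solutions if and only if gcd(50, 43) divides 5. Since 1 | 5, solutions exist.

Yes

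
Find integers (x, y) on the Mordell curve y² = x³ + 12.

Try small integer x values and check whether x³ + 12 is a perfect square.
x = -2: x³ + 12 = -2³ + 12 = -8 + 12 = 4
Is 4 a perfect square? 2² = 4 ✓
So (x, y) = (-2, 2) is a solution.

x = -2, y = 2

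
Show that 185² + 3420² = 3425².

Compute a² + b²:
185² + 3420² = 34225 + 11696400 = 11730625
Compute c²:
3425² = 11730625
Since 11730625 = 11730625, it is a Pythagorean triple.

Yes, it is a Pythagorean triple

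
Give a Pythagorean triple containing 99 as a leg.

We need the other leg and hypotenuse such that 99² + x² = c².
Take x = 168, c = 195: 99² + 168² = 9801 + 28224 = 38025 = 195² ✓
Triple: (99, 168, 195)

(99, 168, 195)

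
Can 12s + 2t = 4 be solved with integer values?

Step 1: Compute gcd(12, 2).
gcd(12, 2) = 2

Step 2: Check divisibility.
Does 2 divide 4? 4 = 2 x 2, so yes.

By the theorem on linear Diophantine equations, 12s + 2t = 4 has integer solutions if and only if gcd(12, 2) divides 4. Since 2 | 4, solutions exist.

Yes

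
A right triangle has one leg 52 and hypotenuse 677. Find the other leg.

a² = c² - b² = 458329 - 2704 = 455625
a = 675

675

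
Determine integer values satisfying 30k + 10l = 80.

Step 1: Check solvability.
gcd(30, 10) = 10
Since 10 divides 80, solutions exist.

Step 2: Apply extended Euclidean algorithm to find gcd.
We find integers such that 30*x0 + 10*y0 = 10

Step 3: Scale the particular solution.
Multiply by 80/10 = 8:
k = 0, l = 8

Step 4: Verify.
30*(0) + 10*(8) = 80 = 80 ✓

k = 0, l = 8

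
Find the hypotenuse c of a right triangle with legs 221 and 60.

c² = a² + b² = 221² + 60² = 48841 + 3600 = 52441
c = 229

229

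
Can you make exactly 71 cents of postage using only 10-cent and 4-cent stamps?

We need non-negative x, y with 10x + 4y = 71.
gcd(10, 4) = 2, and 2 does not divide 71.
No integer solutions exist, so certainly no non-negative ones.

No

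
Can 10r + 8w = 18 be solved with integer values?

Step 1: Compute gcd(10, 8).
gcd(10, 8) = 2

Step 2: Check divisibility.
Does 2 divide 18? 18 = 2 x 9, so yes.

By the theorem on linear Diophantine equations, 10r + 8w = 18 has integer solutions if and only if gcd(10, 8) divides 18. Since 2 | 18, solutions exist.

Yes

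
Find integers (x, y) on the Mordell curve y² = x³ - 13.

Try small integer x values and check whether x³ - 13 is a perfect square.
x = 17: x³ - 13 = 17³ - 13 = 4913 - 13 = 4900
Is 4900 a perfect square? 70² = 4900 ✓
So (x, y) = (17, 70) is a solution.

x = 17, y = 70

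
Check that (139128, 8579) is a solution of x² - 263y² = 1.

Compute x² = 139128² = 19356600384
Compute 263y² = 263·8579² = 263·73599241 = 19356600383
x² - 263y² = 19356600384 - 19356600383 = 1
Since this equals 1, (139128, 8579) is a solution.

Yes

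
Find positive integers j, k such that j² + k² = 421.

Search for j with 421 - j² a perfect square.
j = 14: 421 - 14² = 421 - 196 = 225 = 15² ✓
So j = 14, k = 15.

j = 14, k = 15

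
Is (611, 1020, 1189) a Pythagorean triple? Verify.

Compute a² + b² = 611² + 1020² = 373321 + 1040400 = 1413721
Compute c² = 1189² = 1413721
Since 1413721 = 1413721, confirmed.

Yes, it is a Pythagorean triple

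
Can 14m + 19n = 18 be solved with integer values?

Step 1: Compute gcd(14, 19).
gcd(14, 19) = 1

Step 2: Check divisibility.
Does 1 divide 18? 18 = 1 x 18, so yes.

By the theorem on linear Diophantine equations, 14m + 19n = 18 has integer solutions if and only if gcd(14, 19) divides 18. Since 1 | 18, solutions exist.

Yes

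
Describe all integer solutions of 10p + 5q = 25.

Step 1: Compute gcd(10, 5) = 5.
Since 5 divides 25, solutions exist.

Step 2: Find a particular solution using extended Euclidean algorithm.
We get p₀ = 0, q₀ = 5.
Check: 10*0 + 5*5 = 25 = 25 ✓

Step 3: Write the general solution.
p = 0 + (5/5)t = 0 + 1t
q = 5 - (10/5)t = 5 - 2t
for any integer t.

p = 0 + 1t, q = 5 - 2t for integer t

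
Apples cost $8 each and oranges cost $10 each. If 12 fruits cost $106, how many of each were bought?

Let a = apples, o = oranges.
a + o = 12
8a + 10o = 106
Substitute o = 12 - a:
8a + 10(12 - a) = 106
(8 - 10)a = 106 - 120
-2a = -14
a = 7, o = 12 - 7 = 5

Apples: 7, Oranges: 5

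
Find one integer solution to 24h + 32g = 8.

Step 1: Check solvability.
gcd(24, 32) = 8
Since 8 divides 8, solutions exist.

Step 2: Apply extended Euclidean algorithm to find gcd.
We find integers such that 24*x0 + 32*y0 = 8

Step 3: Scale the particular solution.
Multiply by 8/8 = 1:
h = -1, g = 1

Step 4: Verify.
24*(-1) + 32*(1) = 8 = 8 ✓

h = -1, g = 1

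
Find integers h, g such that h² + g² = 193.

We need to find integers h, g > 0 such that h² + g² = 193.
Trying h = 7: g² = 193 - 7² = 193 - 49 = 144
g = 12
Check: 7² + 12² = 49 + 144 = 193 ✓

193 = 7² + 12²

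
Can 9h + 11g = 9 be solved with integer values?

Step 1: Compute gcd(9, 11).
gcd(9, 11) = 1

Step 2: Check divisibility.
Does 1 divide 9? 9 = 1 x 9, so yes.

By the theorem on linear Diophantine equations, 9h + 11g = 9 has integer solutions if and only if gcd(9, 11) divides 9. Since 1 | 9, solutions exist.

Yes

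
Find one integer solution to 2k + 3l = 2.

Step 1: Check solvability.
gcd(2, 3) = 1
Since 1 divides 2, solutions exist.

Step 2: Apply extended Euclidean algorithm to find gcd.
We find integers such that 2*x0 + 3*y0 = 1

Step 3: Scale the particular solution.
Multiply by 2/1 = 2:
k = -2, l = 2

Step 4: Verify.
2*(-2) + 3*(2) = 2 = 2 ✓

k = -2, l = 2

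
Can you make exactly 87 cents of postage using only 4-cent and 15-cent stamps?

We need non-negative x, y with 4x + 15y = 87.
gcd(4, 15) = 1 divides 87, so integer solutions exist.
Search for a non-negative one: x = 3 gives 15y = 87 - 12 = 75, so y = 5.
Check: 4·3 + 15·5 = 87 ✓

Yes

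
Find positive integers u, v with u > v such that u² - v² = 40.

Factor: u² - v² = (u+v)(u-v) = 40.
We need two factors of 40 with the same parity.
Use u+v = 20 and u-v = 2 (product 20·2 = 40).
Adding: 2u = 22, so u = 11.
Subtracting: 2v = 18, so v = 9.
Check: 11² - 9² = 121 - 81 = 40 ✓

u = 11, v = 9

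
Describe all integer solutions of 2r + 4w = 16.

Step 1: Compute gcd(2, 4) = 2.
Since 2 divides 16, solutions exist.

Step 2: Find a particular solution using extended Euclidean algorithm.
We get r₀ = 8, w₀ = 0.
Check: 2*8 + 4*0 = 16 = 16 ✓

Step 3: Write the general solution.
r = 8 + (4/2)t = 8 + 2t
w = 0 - (2/2)t = 0 - 1t
for any integer t.

r = 8 + 2t, w = 0 - 1t for integer t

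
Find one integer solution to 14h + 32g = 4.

Step 1: Check solvability.
gcd(14, 32) = 2
Since 2 divides 4, solutions exist.

Step 2: Apply extended Euclidean algorithm to find gcd.
We find integers such that 14*x0 + 32*y0 = 2

Step 3: Scale the particular solution.
Multiply by 4/2 = 2:
h = 14, g = -6

Step 4: Verify.
14*(14) + 32*(-6) = 4 = 4 ✓

h = 14, g = -6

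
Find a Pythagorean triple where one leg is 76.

We need the other leg and hypotenuse such that 76² + x² = c².
Take x = 357, c = 365: 76² + 357² = 5776 + 127449 = 133225 = 365² ✓
Triple: (357, 76, 365)

(357, 76, 365)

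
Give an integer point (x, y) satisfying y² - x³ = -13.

Try small integer x values and check whether x³ - 13 is a perfect square.
x = 17: x³ - 13 = 17³ - 13 = 4913 - 13 = 4900
Is 4900 a perfect square? 70² = 4900 ✓
So (x, y) = (17, -70) is a solution.

x = 17, y = -70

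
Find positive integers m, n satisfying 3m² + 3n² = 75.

Try small values of m and check whether (75 - 3m²)/3 is a perfect square.
m = 4: 3·4² = 48, so 3n² = 75 - 48 = 27, giving n² = 9, n = 3.
Check: 3·4² + 3·3² = 48 + 27 = 75 ✓

m = 4, n = 3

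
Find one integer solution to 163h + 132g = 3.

Step 1: Check solvability.
gcd(163, 132) = 1
Since 1 divides 3, solutions exist.

Step 2: Apply extended Euclidean algorithm to find gcd.
We find integers such that 163*x0 + 132*y0 = 1

Step 3: Scale the particular solution.
Multiply by 3/1 = 3:
h = -51, g = 63

Step 4: Verify.
163*(-51) + 132*(63) = 3 = 3 ✓

h = -51, g = 63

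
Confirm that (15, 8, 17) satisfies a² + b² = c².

Compute a² + b² = 15² + 8² = 225 + 64 = 289
Compute c² = 17² = 289
Since 289 = 289, confirmed.

Yes, it is a Pythagorean triple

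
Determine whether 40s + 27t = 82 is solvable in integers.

Step 1: Compute gcd(40, 27).
gcd(40, 27) = 1

Step 2: Check divisibility.
Does 1 divide 82? 82 = 1 x 82, so yes.

By the theorem on linear Diophantine equations, 40s + 27t = 82 has integer solutions if and only if gcd(40, 27) divides 82. Since 1 | 82, solutions exist.

Yes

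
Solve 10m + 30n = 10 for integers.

Step 1: Check solvability.
gcd(10, 30) = 10
Since 10 divides 10, solutions exist.

Step 2: Apply extended Euclidean algorithm to find gcd.
We find integers such that 10*x0 + 30*y0 = 10

Step 3: Scale the particular solution.
Multiply by 10/10 = 1:
m = 1, n = 0

Step 4: Verify.
10*(1) + 30*(0) = 10 = 10 ✓

m = 1, n = 0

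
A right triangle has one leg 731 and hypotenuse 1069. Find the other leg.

b² = c² - a² = 1142761 - 534361 = 608400
b = 780

780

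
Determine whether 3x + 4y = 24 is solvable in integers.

Step 1: Compute gcd(3, 4).
gcd(3, 4) = 1

Step 2: Check divisibility.
Does 1 divide 24? 24 = 1 x 24, so yes.

By the theorem on linear Diophantine equations, 3x + 4y = 24 has integer solutions if and only if gcd(3, 4) divides 24. Since 1 | 24, solutions exist.

Yes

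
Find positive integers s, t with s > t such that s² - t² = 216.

Factor: s² - t² = (s+t)(s-t) = 216.
We need two factors of 216 with the same parity.
Use s+t = 108 and s-t = 2 (product 108·2 = 216).
Adding: 2s = 110, so s = 55.
Subtracting: 2t = 106, so t = 53.
Check: 55² - 53² = 3025 - 2809 = 216 ✓

s = 55, t = 53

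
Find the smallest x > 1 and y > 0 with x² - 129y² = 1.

We seek the smallest positive integers (x, y) with x² - 129y² = 1, i.e., x² = 129y² + 1.
Try successive y values:
y = 1: x² = 129·1² + 1 = 130, not a perfect square
y = 2: x² = 129·2² + 1 = 517, not a perfect square
y = 3: x² = 129·3² + 1 = 1162, not a perfect square
... continuing the search (or via continued fractions) ...
y = 1484: x² = 129·1484² + 1 = 284091025, x = 16855 ✓

Verify: 16855² - 129·1484² = 284091025 - 284091024 = 1 ✓

x = 16855, y = 1484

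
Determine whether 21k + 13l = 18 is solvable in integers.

Step 1: Compute gcd(21, 13).
gcd(21, 13) = 1

Step 2: Check divisibility.
Does 1 divide 18? 18 = 1 x 18, so yes.

By the theorem on linear Diophantine equations, 21k + 13l = 18 has integer solutions if and only if gcd(21, 13) divides 18. Since 1 | 18, solutions exist.

Yes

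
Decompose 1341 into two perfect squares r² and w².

We need to find integers r, w > 0 such that r² + w² = 1341.
Trying r = 21: w² = 1341 - 21² = 1341 - 441 = 900
w = 30
Check: 21² + 30² = 441 + 900 = 1341 ✓

1341 = 21² + 30²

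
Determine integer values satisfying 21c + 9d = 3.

Step 1: Check solvability.
gcd(21, 9) = 3
Since 3 divides 3, solutions exist.

Step 2: Apply extended Euclidean algorithm to find gcd.
We find integers such that 21*x0 + 9*y0 = 3

Step 3: Scale the particular solution.
Multiply by 3/3 = 1:
c = 1, d = -2

Step 4: Verify.
21*(1) + 9*(-2) = 3 = 3 ✓

c = 1, d = -2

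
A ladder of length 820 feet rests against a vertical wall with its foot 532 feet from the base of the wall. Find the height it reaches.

The ladder, wall, and ground form a right triangle with hypotenuse 820 and one leg 532.
By the Pythagorean theorem: h² = 820² - 532² = 672400 - 283024 = 389376
h = √389376 = 624 feet

624 feet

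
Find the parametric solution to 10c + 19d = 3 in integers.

Step 1: Compute gcd(10, 19) = 1.
Since 1 divides 3, solutions exist.

Step 2: Find a particular solution using extended Euclidean algorithm.
We get c₀ = 6, d₀ = -3.
Check: 10*6 + 19*-3 = 3 = 3 ✓

Step 3: Write the general solution.
c = 6 + (19/1)t = 6 + 19t
d = -3 - (10/1)t = -3 - 10t
for any integer t.

c = 6 + 19t, d = -3 - 10t for integer t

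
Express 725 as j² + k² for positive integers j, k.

We need to find integers j, k > 0 such that j² + k² = 725.
Trying j = 7: k² = 725 - 7² = 725 - 49 = 676
k = 26
Check: 7² + 26² = 49 + 676 = 725 ✓

725 = 7² + 26²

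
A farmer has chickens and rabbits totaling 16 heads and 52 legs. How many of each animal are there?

Let c = chickens, r = rabbits.
Heads: c + r = 16
Legs: 2c + 4r = 52
From the first equation, c = 16 - r. Substitute:
2(16 - r) + 4r = 52
32 + 2r = 52
r = (52 - 32)/2 = 10
c = 16 - 10 = 6

Chickens: 6, Rabbits: 10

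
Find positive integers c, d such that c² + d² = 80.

Search for c with 80 - c² a perfect square.
c = 4: 80 - 4² = 80 - 16 = 64 = 8² ✓
So c = 4, d = 8.

c = 4, d = 8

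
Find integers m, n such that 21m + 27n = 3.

Step 1: Check solvability.
gcd(21, 27) = 3
Since 3 divides 3, solutions exist.

Step 2: Apply extended Euclidean algorithm to find gcd.
We find integers such that 21*x0 + 27*y0 = 3

Step 3: Scale the particular solution.
Multiply by 3/3 = 1:
m = 4, n = -3

Step 4: Verify.
21*(4) + 27*(-3) = 3 = 3 ✓

m = 4, n = -3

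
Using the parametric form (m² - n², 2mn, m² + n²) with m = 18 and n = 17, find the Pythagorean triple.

a = m² - n² = 18² - 17² = 324 - 289 = 35
b = 2mn = 2·18·17 = 612
c = m² + n² = 324 + 289 = 613
Verify: 35² + 612² = 1225 + 374544 = 375769 = 613² ✓

(35, 612, 613)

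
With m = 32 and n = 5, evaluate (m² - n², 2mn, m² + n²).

a = m² - n² = 1024 - 25 = 999
b = 2mn = 2·32·5 = 320
c = m² + n² = 1024 + 25 = 1049
Verify: 999² + 320² = 998001 + 102400 = 1100401 = 1049² ✓

(999, 320, 1049)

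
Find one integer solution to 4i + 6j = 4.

Step 1: Check solvability.
gcd(4, 6) = 2
Since 2 divides 4, solutions exist.

Step 2: Apply extended Euclidean algorithm to find gcd.
We find integers such that 4*x0 + 6*y0 = 2

Step 3: Scale the particular solution.
Multiply by 4/2 = 2:
i = -2, j = 2

Step 4: Verify.
4*(-2) + 6*(2) = 4 = 4 ✓

i = -2, j = 2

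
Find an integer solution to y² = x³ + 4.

Try small integer x values and check whether x³ + 4 is a perfect square.
x = 0: x³ + 4 = 0³ + 4 = 0 + 4 = 4
Is 4 a perfect square? 2² = 4 ✓
So (x, y) = (0, -2) is a solution.

x = 0, y = -2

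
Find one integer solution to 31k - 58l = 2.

Step 1: Check solvability.
gcd(31, 58) = 1
Since 1 divides 2, solutions exist.

Step 2: Apply extended Euclidean algorithm to find gcd.
We find integers such that 31*x0 + 58*y0 = 1

Step 3: Scale the particular solution.
Multiply by 2/1 = 2:
k = 30, l = 16

Step 4: Verify.
31*(30) - 58*(16) = 2 = 2 ✓

k = 30, l = 16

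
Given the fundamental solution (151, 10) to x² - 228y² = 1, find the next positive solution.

Solutions to x² - Dy² = 1 are generated by powers of (x₀ + y₀√D).
The next solution satisfies x₁ + y₁√228 = (x₀ + y₀√228)², giving:
x₁ = x₀² + 228y₀² = 151² + 228·10² = 22801 + 22800 = 45601
y₁ = 2x₀y₀ = 2·151·10 = 3020

Verify: 45601² - 228·3020² = 2079451201 - 2079451200 = 1 ✓

x = 45601, y = 3020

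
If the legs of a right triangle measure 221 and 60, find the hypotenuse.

c² = a² + b² = 221² + 60² = 48841 + 3600 = 52441
c = 229

229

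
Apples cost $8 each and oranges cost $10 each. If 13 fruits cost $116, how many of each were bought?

Let a = apples, o = oranges.
a + o = 13
8a + 10o = 116
Substitute o = 13 - a:
8a + 10(13 - a) = 116
(8 - 10)a = 116 - 130
-2a = -14
a = 7, o = 13 - 7 = 6

Apples: 7, Oranges: 6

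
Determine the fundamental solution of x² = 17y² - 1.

We need x² = 17y² - 1. Try successive y:
y = 1: x² = 17·1² - 1 = 16 = 4² ✓
Check: 4² - 17·1² = 16 - 17 = -1 ✓

x = 4, y = 1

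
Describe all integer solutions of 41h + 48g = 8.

Step 1: Compute gcd(41, 48) = 1.
Since 1 divides 8, solutions exist.

Step 2: Find a particular solution using extended Euclidean algorithm.
We get h₀ = -56, g₀ = 48.
Check: 41*-56 + 48*48 = 8 = 8 ✓

Step 3: Write the general solution.
h = -56 + (48/1)t = -56 + 48t
g = 48 - (41/1)t = 48 - 41t
for any integer t.

h = -56 + 48t, g = 48 - 41t for integer t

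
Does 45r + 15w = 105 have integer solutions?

Step 1: Compute gcd(45, 15).
gcd(45, 15) = 15

Step 2: Check divisibility.
Does 15 divide 105? 105 = 15 x 7, so yes.

By the theorem on linear Diophantine equations, 45r + 15w = 105 has integer solutions if and only if gcd(45, 15) divides 105. Since 15 | 105, solutions exist.

Yes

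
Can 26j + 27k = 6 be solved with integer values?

Step 1: Compute gcd(26, 27).
gcd(26, 27) = 1

Step 2: Check divisibility.
Does 1 divide 6? 6 = 1 x 6, so yes.

By the theorem on linear Diophantine equations, 26j + 27k = 6 has integer solutions if and only if gcd(26, 27) divides 6. Since 1 | 6, solutions exist.

Yes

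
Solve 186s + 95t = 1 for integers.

Step 1: Check solvability.
gcd(186, 95) = 1
Since 1 divides 1, solutions exist.

Step 2: Apply extended Euclidean algorithm to find gcd.
We find integers such that 186*x0 + 95*y0 = 1

Step 3: Scale the particular solution.
Multiply by 1/1 = 1:
s = -24, t = 47

Step 4: Verify.
186*(-24) + 95*(47) = 1 = 1 ✓

s = -24, t = 47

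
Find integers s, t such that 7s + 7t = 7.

Step 1: Check solvability.
gcd(7, 7) = 7
Since 7 divides 7, solutions exist.

Step 2: Apply extended Euclidean algorithm to find gcd.
We find integers such that 7*x0 + 7*y0 = 7

Step 3: Scale the particular solution.
Multiply by 7/7 = 1:
s = 0, t = 1

Step 4: Verify.
7*(0) + 7*(1) = 7 = 7 ✓

s = 0, t = 1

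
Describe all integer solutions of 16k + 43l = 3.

Step 1: Compute gcd(16, 43) = 1.
Since 1 divides 3, solutions exist.

Step 2: Find a particular solution using extended Euclidean algorithm.
We get k₀ = -24, l₀ = 9.
Check: 16*-24 + 43*9 = 3 = 3 ✓

Step 3: Write the general solution.
k = -24 + (43/1)t = -24 + 43t
l = 9 - (16/1)t = 9 - 16t
for any integer t.

k = -24 + 43t, l = 9 - 16t for integer t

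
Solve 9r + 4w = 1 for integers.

Step 1: Check solvability.
gcd(9, 4) = 1
Since 1 divides 1, solutions exist.

Step 2: Apply extended Euclidean algorithm to find gcd.
We find integers such that 9*x0 + 4*y0 = 1

Step 3: Scale the particular solution.
Multiply by 1/1 = 1:
r = 1, w = -2

Step 4: Verify.
9*(1) + 4*(-2) = 1 = 1 ✓

r = 1, w = -2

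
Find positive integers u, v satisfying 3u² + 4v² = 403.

Try small values of u and check whether (403 - 3u²)/4 is a perfect square.
u = 1: 3·1² = 3, so 4v² = 403 - 3 = 400, giving v² = 100, v = 10.
Check: 3·1² + 4·10² = 3 + 400 = 403 ✓

u = 1, v = 10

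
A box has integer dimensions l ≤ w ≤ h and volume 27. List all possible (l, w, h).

Iterate l from 1 to ⌊27^(1/3)⌋. For each l dividing 27, iterate w ≥ l with w dividing 27/l, and set h = 27/(l·w).
Triples found (3): (1×1×27), (1×3×9), (3×3×3)

(1×1×27), (1×3×9), (3×3×3)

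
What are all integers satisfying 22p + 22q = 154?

Step 1: Compute gcd(22, 22) = 22.
Since 22 divides 154, solutions exist.

Step 2: Find a particular solution using extended Euclidean algorithm.
We get p₀ = 0, q₀ = 7.
Check: 22*0 + 22*7 = 154 = 154 ✓

Step 3: Write the general solution.
p = 0 + (22/22)t = 0 + 1t
q = 7 - (22/22)t = 7 - 1t
for any integer t.

p = 0 + 1t, q = 7 - 1t for integer t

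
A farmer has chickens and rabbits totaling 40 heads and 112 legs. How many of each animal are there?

Let c = chickens, r = rabbits.
Heads: c + r = 40
Legs: 2c + 4r = 112
From the first equation, c = 40 - r. Substitute:
2(40 - r) + 4r = 112
80 + 2r = 112
r = (112 - 80)/2 = 16
c = 40 - 16 = 24

Chickens: 24, Rabbits: 16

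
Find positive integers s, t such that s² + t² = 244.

Search for s with 244 - s² a perfect square.
s = 10: 244 - 10² = 244 - 100 = 144 = 12² ✓
So s = 10, t = 12.

s = 10, t = 12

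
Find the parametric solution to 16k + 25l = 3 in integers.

Step 1: Compute gcd(16, 25) = 1.
Since 1 divides 3, solutions exist.

Step 2: Find a particular solution using extended Euclidean algorithm.
We get k₀ = 33, l₀ = -21.
Check: 16*33 + 25*-21 = 3 = 3 ✓

Step 3: Write the general solution.
k = 33 + (25/1)t = 33 + 25t
l = -21 - (16/1)t = -21 - 16t
for any integer t.

k = 33 + 25t, l = -21 - 16t for integer t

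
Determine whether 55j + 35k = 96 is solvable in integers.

Step 1: Compute gcd(55, 35).
gcd(55, 35) = 5

Step 2: Check divisibility.
Does 5 divide 96? 96 = 5 x 19 + 1, so no.

By the theorem on linear Diophantine equations, 55j + 35k = 96 has integer solutions if and only if gcd(55, 35) divides 96. Since 5 does not divide 96, no solutions exist.

No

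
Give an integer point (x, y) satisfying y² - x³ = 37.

Try small integer x values and check whether x³ + 37 is a perfect square.
x = -1: x³ + 37 = -1³ + 37 = -1 + 37 = 36
Is 36 a perfect square? 6² = 36 ✓
So (x, y) = (-1, 6) is a solution.

x = -1, y = 6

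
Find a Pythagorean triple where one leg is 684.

We need the other leg and hypotenuse such that 684² + x² = c².
Take x = 975, c = 1191: 684² + 975² = 467856 + 950625 = 1418481 = 1191² ✓
Triple: (975, 684, 1191)

(975, 684, 1191)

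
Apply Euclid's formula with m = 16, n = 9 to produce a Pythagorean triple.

a = m² - n² = 16² - 9² = 256 - 81 = 175
b = 2mn = 2·16·9 = 288
c = m² + n² = 256 + 81 = 337
Verify: 175² + 288² = 30625 + 82944 = 113569 = 337² ✓

(175, 288, 337)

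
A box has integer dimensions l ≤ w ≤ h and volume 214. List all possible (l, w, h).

Iterate l from 1 to ⌊214^(1/3)⌋. For each l dividing 214, iterate w ≥ l with w dividing 214/l, and set h = 214/(l·w).
Triples found (2): (1×1×214), (1×2×107)

(1×1×214), (1×2×107)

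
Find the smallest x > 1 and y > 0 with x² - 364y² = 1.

We seek the smallest positive integers (x, y) with x² - 364y² = 1, i.e., x² = 364y² + 1.
Try successive y values:
y = 1: x² = 364·1² + 1 = 365, not a perfect square
y = 2: x² = 364·2² + 1 = 1457, not a perfect square
y = 3: x² = 364·3² + 1 = 3277, not a perfect square
... continuing the search (or via continued fractions) ...
y = 259710: x² = 364·259710² + 1 = 24551539412401, x = 4954951 ✓

Verify: 4954951² - 364·259710² = 24551539412401 - 24551539412400 = 1 ✓

x = 4954951, y = 259710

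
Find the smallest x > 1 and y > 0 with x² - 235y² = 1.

We seek the smallest positive integers (x, y) with x² - 235y² = 1, i.e., x² = 235y² + 1.
Try successive y values:
y = 1: x² = 235·1² + 1 = 236, not a perfect square
y = 2: x² = 235·2² + 1 = 941, not a perfect square
y = 3: x² = 235·3² + 1 = 2116, x = 46 ✓

Verify: 46² - 235·3² = 2116 - 2115 = 1 ✓

x = 46, y = 3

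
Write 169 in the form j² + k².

We need to find integers j, k > 0 such that j² + k² = 169.
Trying j = 5: k² = 169 - 5² = 169 - 25 = 144
k = 12
Check: 5² + 12² = 25 + 144 = 169 ✓

169 = 5² + 12²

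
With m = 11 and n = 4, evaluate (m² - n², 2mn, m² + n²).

a = m² - n² = 121 - 16 = 105
b = 2mn = 2·11·4 = 88
c = m² + n² = 121 + 16 = 137
Verify: 105² + 88² = 11025 + 7744 = 18769 = 137² ✓

(105, 88, 137)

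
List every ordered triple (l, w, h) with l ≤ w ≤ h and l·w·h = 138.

Iterate l from 1 to ⌊138^(1/3)⌋. For each l dividing 138, iterate w ≥ l with w dividing 138/l, and set h = 138/(l·w).
Triples found (5): (1×1×138), (1×2×69), (1×3×46), (1×6×23), (2×3×23)

(1×1×138), (1×2×69), (1×3×46), (1×6×23), (2×3×23)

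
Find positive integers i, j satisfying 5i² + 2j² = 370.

Try small values of i and check whether (370 - 5i²)/2 is a perfect square.
i = 8: 5·8² = 320, so 2j² = 370 - 320 = 50, giving j² = 25, j = 5.
Check: 5·8² + 2·5² = 320 + 50 = 370 ✓

i = 8, j = 5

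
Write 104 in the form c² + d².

We need to find integers c, d > 0 such that c² + d² = 104.
Trying c = 2: d² = 104 - 2² = 104 - 4 = 100
d = 10
Check: 2² + 10² = 4 + 100 = 104 ✓

104 = 2² + 10²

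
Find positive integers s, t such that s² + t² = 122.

Search for s with 122 - s² a perfect square.
s = 1: 122 - 1² = 122 - 1 = 121 = 11² ✓
So s = 1, t = 11.

s = 1, t = 11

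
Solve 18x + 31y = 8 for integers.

Step 1: Check solvability.
gcd(18, 31) = 1
Since 1 divides 8, solutions exist.

Step 2: Apply extended Euclidean algorithm to find gcd.
We find integers such that 18*x0 + 31*y0 = 1

Step 3: Scale the particular solution.
Multiply by 8/1 = 8:
x = -96, y = 56

Step 4: Verify.
18*(-96) + 31*(56) = 8 = 8 ✓

x = -96, y = 56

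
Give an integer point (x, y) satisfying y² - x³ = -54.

Try small integer x values and check whether x³ - 54 is a perfect square.
x = 7: x³ - 54 = 7³ - 54 = 343 - 54 = 289
Is 289 a perfect square? 17² = 289 ✓
So (x, y) = (7, -17) is a solution.

x = 7, y = -17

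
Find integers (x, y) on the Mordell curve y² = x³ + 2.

Try small integer x values and check whether x³ + 2 is a perfect square.
x = -1: x³ + 2 = -1³ + 2 = -1 + 2 = 1
Is 1 a perfect square? 1² = 1 ✓
So (x, y) = (-1, 1) is a solution.

x = -1, y = 1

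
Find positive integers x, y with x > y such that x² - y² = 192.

Factor: x² - y² = (x+y)(x-y) = 192.
We need two factors of 192 with the same parity.
Use x+y = 96 and x-y = 2 (product 96·2 = 192).
Adding: 2x = 98, so x = 49.
Subtracting: 2y = 94, so y = 47.
Check: 49² - 47² = 2401 - 2209 = 192 ✓

x = 49, y = 47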